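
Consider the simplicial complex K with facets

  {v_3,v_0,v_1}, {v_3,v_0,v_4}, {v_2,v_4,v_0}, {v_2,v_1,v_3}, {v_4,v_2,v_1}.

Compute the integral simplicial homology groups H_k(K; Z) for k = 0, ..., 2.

Order the vertices as v_0 < v_1 < v_2 < v_3 < v_4. Listing each simplex with vertices in this order, K has dimension 2 with simplices:

  0-simplices (5): [v_0], [v_1], [v_2], [v_3], [v_4]
  1-simplices (10): [v_0,v_1], [v_0,v_2], [v_0,v_3], [v_0,v_4], [v_1,v_2], [v_1,v_3], [v_1,v_4], [v_2,v_3], [v_2,v_4], [v_3,v_4]
  2-simplices (5): [v_0,v_1,v_3], [v_0,v_2,v_4], [v_0,v_3,v_4], [v_1,v_2,v_3], [v_1,v_2,v_4]

so the chain groups are C_0 ≅ Z^5, C_1 ≅ Z^10, C_2 ≅ Z^5.

∂_1: C_1 → C_0 sends each edge [p,q] (with p < q) to q − p. For instance
  ∂[v_1,v_3] = [v_3] − [v_1].
The 5×10 boundary matrix has rank 4 and Smith normal form diag(1,1,1,1).

∂_2: C_2 → C_1 sends each 2-simplex [p,q,r] to [q,r] − [p,r] + [p,q]. For instance
  ∂[v_0,v_2,v_4] = [v_2,v_4] − [v_0,v_4] + [v_0,v_2],
  ∂[v_0,v_3,v_4] = [v_3,v_4] − [v_0,v_4] + [v_0,v_3].
As a 10×5 matrix over Z this has rank 5, with invariant factors (1,1,1,1,1).

From H_k ≅ ker(∂_k) / im(∂_{k+1}) we obtain:

  H_0: rank C_0 − rank ∂_1 = 5 − 4 = 1, and the invariant factors of ∂_1 are all 1, so H_0 = Z.
  H_1: rank ker ∂_1 − rank ∂_2 = (10 − 4) − 5 = 1, and the invariant factors of ∂_2 are all 1, so H_1 = Z.
  H_2: rank ker ∂_2 − rank ∂_3 = (5 − 5) − 0 = 0, and there is no ∂_3, so H_2 = 0.

As a check, the Euler characteristic is 5 − 10 + 5 = 0, which agrees with 1 − 1 + 0 = 0.

H_0 = Z,  H_1 = Z,  H_2 = 0.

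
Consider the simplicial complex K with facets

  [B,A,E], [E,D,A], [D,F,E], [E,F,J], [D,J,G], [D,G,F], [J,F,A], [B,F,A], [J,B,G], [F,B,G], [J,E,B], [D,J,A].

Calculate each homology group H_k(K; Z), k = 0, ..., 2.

H_0 = Z,  H_1 = Z/2,  H_2 = 0.

Order the vertices as A < B < D < E < F < G < J. Listing each simplex with vertices in this order, K has dimension 2 with simplices:

  0-simplices (7): A, B, D, E, F, G, J
  1-simplices (18): AB, AD, AE, AF, AJ, BE, BF, BG, BJ, DE, DF, DG, DJ, EF, EJ, FG, FJ, GJ
  2-simplices (12): ABE, ABF, ADE, ADJ, AFJ, BEJ, BFG, BGJ, DEF, DFG, DGJ, EFJ

giving chain groups C_0 ≅ Z^7, C_1 ≅ Z^18, C_2 ≅ Z^12.

∂_1: C_1 → C_0 is given by ∂[p,q] = [q] − [p].
The 7×18 boundary matrix has rank 6 and Smith normal form diag(1,1,1,1,1,1).

Boundary ∂_2: C_2 → C_1 maps a triangle to the signed sum of its edges. For instance
  ∂ADJ = DJ − AJ + AD,
  ∂EFJ = FJ − EJ + EF.
The 18×12 boundary matrix has rank 12 and Smith normal form diag(1,1,1,1,1,1,1,1,1,1,1,2).

Now H_k = ker ∂_k / im ∂_{k+1}, so:

  H_0: rank C_0 − rank ∂_1 = 7 − 6 = 1, and the invariant factors of ∂_1 are all 1, so H_0 = Z.
  H_1: rank ker ∂_1 − rank ∂_2 = (18 − 6) − 12 = 0, and ∂_2 has invariant factor 2 > 1, so H_1 = Z/2.
  H_2: rank ker ∂_2 − rank ∂_3 = (12 − 12) − 0 = 0, and there is no ∂_3, so H_2 = 0.

As a check, the Euler characteristic is 7 − 18 + 12 = 1, which agrees with 1 − 0 + 0 = 1.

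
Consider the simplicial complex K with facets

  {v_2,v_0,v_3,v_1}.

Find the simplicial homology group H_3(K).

H_3 = 0.

Order the vertices as v_0 < v_1 < v_2 < v_3. Listing each simplex with vertices in this order, K has dimension 3 with simplices:

  0-simplices (4): [v_0], [v_1], [v_2], [v_3]
  1-simplices (6): [v_0,v_1], [v_0,v_2], [v_0,v_3], [v_1,v_2], [v_1,v_3], [v_2,v_3]
  2-simplices (4): [v_0,v_1,v_2], [v_0,v_1,v_3], [v_0,v_2,v_3], [v_1,v_2,v_3]
  3-simplices (1): [v_0,v_1,v_2,v_3]

Hence C_0 ≅ Z^4, C_1 ≅ Z^6, C_2 ≅ Z^4, C_3 ≅ Z^1.

Boundary ∂_1: C_1 → C_0 sends each edge [p,q] (with p < q) to q − p. For instance
  ∂[v_1,v_3] = [v_3] − [v_1].
As a 4×6 matrix over Z this has rank 3, with invariant factors (1,1,1).

Boundary ∂_2: C_2 → C_1 sends each 2-simplex [p,q,r] to [q,r] − [p,r] + [p,q]. For instance
  ∂[v_1,v_2,v_3] = [v_2,v_3] − [v_1,v_3] + [v_1,v_2],
  ∂[v_0,v_1,v_2] = [v_1,v_2] − [v_0,v_2] + [v_0,v_1].
The resulting 6×4 matrix has rank 3, and its Smith normal form has invariant factors (1,1,1).

Boundary ∂_3: C_3 → C_2 sends each 3-simplex σ to the alternating sum Σ_i (−1)^i (σ with its i-th vertex removed). For instance
  ∂[v_0,v_1,v_2,v_3] = [v_1,v_2,v_3] − [v_0,v_2,v_3] + [v_0,v_1,v_3] − [v_0,v_1,v_2].
The 4×1 boundary matrix has rank 1 and Smith normal form diag(1).

From H_k ≅ ker(∂_k) / im(∂_{k+1}) we obtain:

  H_3: rank ker ∂_3 − rank ∂_4 = (1 − 1) − 0 = 0, and there is no ∂_4, so H_3 ≅ 0.

(K is a triangulation of the 3-simplex.)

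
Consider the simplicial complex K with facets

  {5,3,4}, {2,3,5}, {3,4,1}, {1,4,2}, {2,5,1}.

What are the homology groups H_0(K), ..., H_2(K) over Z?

Order the vertices as 1 < 2 < 3 < 4 < 5. Listing each simplex with vertices in this order, K has dimension 2 with simplices:

  0-simplices (5): [1], [2], [3], [4], [5]
  1-simplices (10): [1,2], [1,3], [1,4], [1,5], [2,3], [2,4], [2,5], [3,4], [3,5], [4,5]
  2-simplices (5): [1,2,4], [1,2,5], [1,3,4], [2,3,5], [3,4,5]

so the chain groups are C_0 ≅ Z^5, C_1 ≅ Z^10, C_2 ≅ Z^5.

The boundary map ∂_1: C_1 → C_0 sends each edge [p,q] (with p < q) to q − p.
As a 5×10 matrix over Z this has rank 4, with invariant factors (1,1,1,1).

Boundary ∂_2: C_2 → C_1 maps a triangle to the signed sum of its edges. For instance
  ∂[1,3,4] = [3,4] − [1,4] + [1,3],
  ∂[3,4,5] = [4,5] − [3,5] + [3,4].
As a 10×5 matrix over Z this has rank 5, with invariant factors (1,1,1,1,1).

Computing H_k = (kernel of ∂_k) / (image of ∂_{k+1}):

  H_0: rank C_0 − rank ∂_1 = 5 − 4 = 1, and the invariant factors of ∂_1 are all 1, so H_0 = Z.
  H_1: rank ker ∂_1 − rank ∂_2 = (10 − 4) − 5 = 1, and the invariant factors of ∂_2 are all 1, so H_1 = Z.
  H_2: rank ker ∂_2 − rank ∂_3 = (5 − 5) − 0 = 0, and there is no ∂_3, so H_2 = 0.

(K is a triangulation of the Möbius band.)

H_0 = Z,  H_1 = Z,  H_2 = 0.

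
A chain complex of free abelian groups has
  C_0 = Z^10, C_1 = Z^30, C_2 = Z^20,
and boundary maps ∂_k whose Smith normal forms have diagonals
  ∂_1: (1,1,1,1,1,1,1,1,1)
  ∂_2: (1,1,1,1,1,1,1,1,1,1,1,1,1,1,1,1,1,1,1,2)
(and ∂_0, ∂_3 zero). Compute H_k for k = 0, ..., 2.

H_0 = Z,  H_1 = Z × Z/2,  H_2 = 0.

H_0: b_0 = 10 − 0 − 9 = 1; torsion from ∂_1 factors > 1: none. So H_0 = Z.
H_1: b_1 = 30 − 9 − 20 = 1; torsion from ∂_2 factors > 1: [2]. So H_1 = Z × Z/2.
H_2: b_2 = 20 − 20 − 0 = 0; torsion from ∂_3 factors > 1: none. So H_2 = 0.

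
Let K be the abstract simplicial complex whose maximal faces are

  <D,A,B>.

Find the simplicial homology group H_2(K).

K has 3 vertices, 3 edges, 1 triangle.
rank ∂_2 = 1, rank ∂_3 = 0 ⇒ b_2 = 1 − 1 − 0 = 0. So H_2 ≅ 0.

H_2 ≅ 0.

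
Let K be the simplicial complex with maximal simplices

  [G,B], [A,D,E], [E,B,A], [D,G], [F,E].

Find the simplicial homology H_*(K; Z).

H_0 ≅ Z,  H_1 ≅ Z,  H_2 = 0.

We work with the vertex ordering A < B < D < E < F < G. The simplices of K, each written with vertices in increasing order, are:

  0-simplices (6): A, B, D, E, F, G
  1-simplices (8): AB, AD, AE, BE, BG, DE, DG, EF
  2-simplices (2): ABE, ADE

Hence C_0 ≅ Z^6, C_1 ≅ Z^8, C_2 ≅ Z^2.

∂_1: C_1 → C_0 is given by ∂[p,q] = [q] − [p]. For instance
  ∂EF = F − E.
The 6×8 boundary matrix has rank 5 and Smith normal form diag(1,1,1,1,1).

The boundary map ∂_2: C_2 → C_1 acts by ∂[p,q,r] = [q,r] − [p,r] + [p,q]. For instance
  ∂ABE = BE − AE + AB,
  ∂ADE = DE − AE + AD.
The resulting 8×2 matrix has rank 2, and its Smith normal form has invariant factors (1,1).

Computing H_k = (kernel of ∂_k) / (image of ∂_{k+1}):

  H_0: rank C_0 − rank ∂_1 = 6 − 5 = 1, and the invariant factors of ∂_1 are all 1, so H_0 ≅ Z.
  H_1: rank ker ∂_1 − rank ∂_2 = (8 − 5) − 2 = 1, and the invariant factors of ∂_2 are all 1, so H_1 ≅ Z.
  H_2: rank ker ∂_2 − rank ∂_3 = (2 − 2) − 0 = 0, and there is no ∂_3, so H_2 ≅ 0.

As a check, the Euler characteristic is 6 − 8 + 2 = 0, which agrees with 1 − 1 + 0 = 0.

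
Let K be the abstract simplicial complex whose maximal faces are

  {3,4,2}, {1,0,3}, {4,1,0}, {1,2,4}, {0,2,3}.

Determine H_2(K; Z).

Take the total order 0 < 1 < 2 < 3 < 4 on the vertex set. Then K (dimension 2) consists of the simplices:

  0-simplices (5): [0], [1], [2], [3], [4]
  1-simplices (10): [0,1], [0,2], [0,3], [0,4], [1,2], [1,3], [1,4], [2,3], [2,4], [3,4]
  2-simplices (5): [0,1,3], [0,1,4], [0,2,3], [1,2,4], [2,3,4]

giving chain groups C_0 ≅ Z^5, C_1 ≅ Z^10, C_2 ≅ Z^5.

The boundary map ∂_1: C_1 → C_0 is given by ∂[p,q] = [q] − [p]. For instance
  ∂[0,1] = [1] − [0].
The resulting 5×10 matrix has rank 4, and its Smith normal form has invariant factors (1,1,1,1).

Boundary ∂_2: C_2 → C_1 acts by ∂[p,q,r] = [q,r] − [p,r] + [p,q]. For instance
  ∂[1,2,4] = [2,4] − [1,4] + [1,2],
  ∂[0,2,3] = [2,3] − [0,3] + [0,2].
As a 10×5 matrix over Z this has rank 5, with invariant factors (1,1,1,1,1).

Now H_k = ker ∂_k / im ∂_{k+1}, so:

  H_2: rank ker ∂_2 − rank ∂_3 = (5 − 5) − 0 = 0, and there is no ∂_3, so H_2 ≅ 0.

(K is a triangulation of the Möbius band.)

H_2 ≅ 0.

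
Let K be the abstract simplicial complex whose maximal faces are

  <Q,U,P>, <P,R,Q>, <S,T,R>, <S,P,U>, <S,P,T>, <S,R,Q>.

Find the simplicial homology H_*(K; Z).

H_0 ≅ Z,  H_1 ≅ Z,  H_2 = 0.

We work with the vertex ordering P < Q < R < S < T < U. The simplices of K, each written with vertices in increasing order, are:

  0-simplices (6): P, Q, R, S, T, U
  1-simplices (12): PQ, PR, PS, PT, PU, QR, QS, QU, RS, RT, ST, SU
  2-simplices (6): PQR, PQU, PST, PSU, QRS, RST

so the chain groups are C_0 ≅ Z^6, C_1 ≅ Z^12, C_2 ≅ Z^6.

∂_1: C_1 → C_0 sends each edge [p,q] (with p < q) to q − p. For instance
  ∂PQ = Q − P.
The resulting 6×12 matrix has rank 5, and its Smith normal form has invariant factors (1,1,1,1,1).

The boundary map ∂_2: C_2 → C_1 maps a triangle to the signed sum of its edges. For instance
  ∂QRS = RS − QS + QR,
  ∂PQR = QR − PR + PQ.
As a 12×6 matrix over Z this has rank 6, with invariant factors (1,1,1,1,1,1).

From H_k ≅ ker(∂_k) / im(∂_{k+1}) we obtain:

  H_0: rank C_0 − rank ∂_1 = 6 − 5 = 1, and the invariant factors of ∂_1 are all 1, so H_0 = Z.
  H_1: rank ker ∂_1 − rank ∂_2 = (12 − 5) − 6 = 1, and the invariant factors of ∂_2 are all 1, so H_1 = Z.
  H_2: rank ker ∂_2 − rank ∂_3 = (6 − 6) − 0 = 0, and there is no ∂_3, so H_2 = 0.

As a check, the Euler characteristic is 6 − 12 + 6 = 0, which agrees with 1 − 1 + 0 = 0.
(K is a triangulation of the cylinder S^1 x I.)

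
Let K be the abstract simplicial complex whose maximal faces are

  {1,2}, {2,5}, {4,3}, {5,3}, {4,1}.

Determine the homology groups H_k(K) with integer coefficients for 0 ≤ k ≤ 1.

H_0 ≅ Z,  H_1 ≅ Z.

We work with the vertex ordering 1 < 2 < 3 < 4 < 5. The simplices of K, each written with vertices in increasing order, are:

  0-simplices (5): [1], [2], [3], [4], [5]
  1-simplices (5): [1,2], [1,4], [2,5], [3,4], [3,5]

giving chain groups C_0 ≅ Z^5, C_1 ≅ Z^5.

∂_1: C_1 → C_0 is given by ∂[p,q] = [q] − [p].
The 5×5 boundary matrix has rank 4 and Smith normal form diag(1,1,1,1).

Computing H_k = (kernel of ∂_k) / (image of ∂_{k+1}):

  H_0: rank C_0 − rank ∂_1 = 5 − 4 = 1, and the invariant factors of ∂_1 are all 1, so H_0 ≅ Z.
  H_1: rank ker ∂_1 − rank ∂_2 = (5 − 4) − 0 = 1, and there is no ∂_2, so H_1 ≅ Z.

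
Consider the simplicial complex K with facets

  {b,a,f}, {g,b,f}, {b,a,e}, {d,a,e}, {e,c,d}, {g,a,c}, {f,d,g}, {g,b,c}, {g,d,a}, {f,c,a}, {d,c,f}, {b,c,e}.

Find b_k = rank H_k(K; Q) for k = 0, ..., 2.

Take the total order a < b < c < d < e < f < g on the vertex set. Then K (dimension 2) consists of the simplices:

  0-simplices (7): a, b, c, d, e, f, g
  1-simplices (18): ab, ac, ad, ae, af, ag, bc, be, bf, bg, cd, ce, cf, cg, de, df, dg, fg
  2-simplices (12): abe, abf, acf, acg, ade, adg, bce, bcg, bfg, cde, cdf, dfg

giving chain groups C_0 ≅ Z^7, C_1 ≅ Z^18, C_2 ≅ Z^12.

∂_1: C_1 → C_0 maps an edge to its endpoints' difference, ∂[p,q] = q − p. For instance
  ∂bf = f − b.
As a 7×18 matrix over Z this has rank 6, with invariant factors (1,1,1,1,1,1).

∂_2: C_2 → C_1 maps a triangle to the signed sum of its edges. For instance
  ∂ade = de − ae + ad,
  ∂bcg = cg − bg + bc.
This gives a 18×12 integer matrix of rank 12; reducing to Smith normal form yields diagonal entries (1,1,1,1,1,1,1,1,1,1,1,2).

From H_k ≅ ker(∂_k) / im(∂_{k+1}) we obtain:

  H_0: rank C_0 − rank ∂_1 = 7 − 6 = 1, and the invariant factors of ∂_1 are all 1, so H_0 = Z.
  H_1: rank ker ∂_1 − rank ∂_2 = (18 − 6) − 12 = 0, and ∂_2 has invariant factor 2 > 1, so H_1 = Z_2.
  H_2: rank ker ∂_2 − rank ∂_3 = (12 − 12) − 0 = 0, and there is no ∂_3, so H_2 = 0.

Hence the Betti numbers are b_0 = 1, b_1 = 0, b_2 = 0.

b_0 = 1, b_1 = 0, b_2 = 0.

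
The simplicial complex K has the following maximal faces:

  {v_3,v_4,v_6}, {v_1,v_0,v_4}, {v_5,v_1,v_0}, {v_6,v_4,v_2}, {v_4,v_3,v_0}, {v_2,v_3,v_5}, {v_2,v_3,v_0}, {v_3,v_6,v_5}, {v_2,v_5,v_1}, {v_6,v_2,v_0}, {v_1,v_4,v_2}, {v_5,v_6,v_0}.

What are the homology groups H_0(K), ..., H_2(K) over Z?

H_0 ≅ Z,  H_1 ≅ Z/2,  H_2 = 0.

We work with the vertex ordering v_0 < v_1 < v_2 < v_3 < v_4 < v_5 < v_6. The simplices of K, each written with vertices in increasing order, are:

  0-simplices (7): [v_0], [v_1], [v_2], [v_3], [v_4], [v_5], [v_6]
  1-simplices (18): (18 of them)
  2-simplices (12): (12 of them)

so the chain groups are C_0 ≅ Z^7, C_1 ≅ Z^18, C_2 ≅ Z^12.

Boundary ∂_1: C_1 → C_0 maps an edge to its endpoints' difference, ∂[p,q] = q − p. For instance
  ∂[v_0,v_5] = [v_5] − [v_0].
This gives a 7×18 integer matrix of rank 6; reducing to Smith normal form yields diagonal entries (1,1,1,1,1,1).

The boundary map ∂_2: C_2 → C_1 acts by ∂[p,q,r] = [q,r] − [p,r] + [p,q]. For instance
  ∂[v_0,v_1,v_5] = [v_1,v_5] − [v_0,v_5] + [v_0,v_1],
  ∂[v_3,v_4,v_6] = [v_4,v_6] − [v_3,v_6] + [v_3,v_4].
As a 18×12 matrix over Z this has rank 12, with invariant factors (1,1,1,1,1,1,1,1,1,1,1,2).

Computing H_k = (kernel of ∂_k) / (image of ∂_{k+1}):

  H_0: rank C_0 − rank ∂_1 = 7 − 6 = 1, and the invariant factors of ∂_1 are all 1, so H_0 ≅ Z.
  H_1: rank ker ∂_1 − rank ∂_2 = (18 − 6) − 12 = 0, and ∂_2 has invariant factor 2 > 1, so H_1 ≅ Z/2.
  H_2: rank ker ∂_2 − rank ∂_3 = (12 − 12) − 0 = 0, and there is no ∂_3, so H_2 ≅ 0.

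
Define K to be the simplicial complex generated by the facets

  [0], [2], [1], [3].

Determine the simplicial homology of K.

Order the vertices as 0 < 1 < 2 < 3. Listing each simplex with vertices in this order, K has dimension 0 with simplices:

  0-simplices (4): [0], [1], [2], [3]

so the chain groups are C_0 ≅ Z^4.

Now H_k = ker ∂_k / im ∂_{k+1}, so:

  H_0: rank C_0 − rank ∂_1 = 4 − 0 = 4, and there is no ∂_1, so H_0 = Z^4.

(K is a triangulation of a set of 4 points.)

H_0 ≅ Z^4.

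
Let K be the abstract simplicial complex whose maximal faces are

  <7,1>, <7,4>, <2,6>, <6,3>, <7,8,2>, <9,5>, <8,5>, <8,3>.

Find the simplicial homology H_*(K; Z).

Fix the vertex order 1 < 2 < 3 < 4 < 5 < 6 < 7 < 8 < 9 and write every simplex with vertices in increasing order. Then dim K = 2 and the simplices of K are:

  0-simplices (9): [1], [2], [3], [4], [5], [6], [7], [8], [9]
  1-simplices (10): [1,7], [2,6], [2,7], [2,8], [3,6], [3,8], [4,7], [5,8], [5,9], [7,8]
  2-simplices (1): [2,7,8]

giving chain groups C_0 ≅ Z^9, C_1 ≅ Z^10, C_2 ≅ Z^1.

Boundary ∂_1: C_1 → C_0 sends each edge [p,q] (with p < q) to q − p.
This gives a 9×10 integer matrix of rank 8; reducing to Smith normal form yields diagonal entries (1,1,1,1,1,1,1,1).

Boundary ∂_2: C_2 → C_1 maps a triangle to the signed sum of its edges. For instance
  ∂[2,7,8] = [7,8] − [2,8] + [2,7].
This gives a 10×1 integer matrix of rank 1; reducing to Smith normal form yields diagonal entries (1).

Reading off H_k = ker ∂_k / im ∂_{k+1}:

  H_0: rank C_0 − rank ∂_1 = 9 − 8 = 1, and the invariant factors of ∂_1 are all 1, so H_0 ≅ Z.
  H_1: rank ker ∂_1 − rank ∂_2 = (10 − 8) − 1 = 1, and the invariant factors of ∂_2 are all 1, so H_1 ≅ Z.
  H_2: rank ker ∂_2 − rank ∂_3 = (1 − 1) − 0 = 0, and there is no ∂_3, so H_2 ≅ 0.

H_0 ≅ Z,  H_1 ≅ Z,  H_2 = 0.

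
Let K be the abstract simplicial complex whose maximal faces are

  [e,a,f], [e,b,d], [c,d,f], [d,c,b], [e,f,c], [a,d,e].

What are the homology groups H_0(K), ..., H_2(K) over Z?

Take the total order a < b < c < d < e < f on the vertex set. Then K (dimension 2) consists of the simplices:

  0-simplices (6): a, b, c, d, e, f
  1-simplices (12): ad, ae, af, bc, bd, be, cd, ce, cf, de, df, ef
  2-simplices (6): ade, aef, bcd, bde, cdf, cef

giving chain groups C_0 ≅ Z^6, C_1 ≅ Z^12, C_2 ≅ Z^6.

Boundary ∂_1: C_1 → C_0 sends each edge [p,q] (with p < q) to q − p.
As a 6×12 matrix over Z this has rank 5, with invariant factors (1,1,1,1,1).

∂_2: C_2 → C_1 maps a triangle to the signed sum of its edges. For instance
  ∂bcd = cd − bd + bc,
  ∂aef = ef − af + ae.
The 12×6 boundary matrix has rank 6 and Smith normal form diag(1,1,1,1,1,1).

Reading off H_k = ker ∂_k / im ∂_{k+1}:

  H_0: rank C_0 − rank ∂_1 = 6 − 5 = 1, and the invariant factors of ∂_1 are all 1, so H_0 = Z.
  H_1: rank ker ∂_1 − rank ∂_2 = (12 − 5) − 6 = 1, and the invariant factors of ∂_2 are all 1, so H_1 = Z.
  H_2: rank ker ∂_2 − rank ∂_3 = (6 − 6) − 0 = 0, and there is no ∂_3, so H_2 = 0.

As a check, the Euler characteristic is 6 − 12 + 6 = 0, which agrees with 1 − 1 + 0 = 0.

H_0 = Z,  H_1 = Z,  H_2 = 0.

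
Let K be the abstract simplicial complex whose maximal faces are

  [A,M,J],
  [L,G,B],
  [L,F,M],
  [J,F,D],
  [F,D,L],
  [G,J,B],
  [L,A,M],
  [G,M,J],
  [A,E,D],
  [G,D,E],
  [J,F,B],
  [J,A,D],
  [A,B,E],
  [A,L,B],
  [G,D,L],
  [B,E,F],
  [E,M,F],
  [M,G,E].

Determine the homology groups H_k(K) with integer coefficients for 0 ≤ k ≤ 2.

Order the vertices as A < B < D < E < F < G < J < L < M. Listing each simplex with vertices in this order, K has dimension 2 with simplices:

  0-simplices (9): A, B, D, E, F, G, J, L, M
  1-simplices (27): AB, AD, AE, AJ, AL, AM, BE, BF, BG, BJ, BL, DE, DF, DG, DJ, DL, EF, EG, EM, FJ, FL, FM, GJ, GL, GM, JM, LM
  2-simplices (18): ABE, ABL, ADE, ADJ, AJM, ALM, BEF, BFJ, BGJ, BGL, DEG, DFJ, DFL, DGL, EFM, EGM, FLM, GJM

so the chain groups are C_0 ≅ Z^9, C_1 ≅ Z^27, C_2 ≅ Z^18.

Boundary ∂_1: C_1 → C_0 sends each edge [p,q] (with p < q) to q − p. For instance
  ∂BL = L − B.
The resulting 9×27 matrix has rank 8, and its Smith normal form has invariant factors (1,1,1,1,1,1,1,1).

Boundary ∂_2: C_2 → C_1 acts by ∂[p,q,r] = [q,r] − [p,r] + [p,q]. For instance
  ∂FLM = LM − FM + FL,
  ∂DEG = EG − DG + DE.
As a 27×18 matrix over Z this has rank 17, with invariant factors (1,1,1,1,1,1,1,1,1,1,1,1,1,1,1,1,1).

From H_k ≅ ker(∂_k) / im(∂_{k+1}) we obtain:

  H_0: rank C_0 − rank ∂_1 = 9 − 8 = 1, and the invariant factors of ∂_1 are all 1, so H_0 ≅ Z.
  H_1: rank ker ∂_1 − rank ∂_2 = (27 − 8) − 17 = 2, and the invariant factors of ∂_2 are all 1, so H_1 ≅ Z^2.
  H_2: rank ker ∂_2 − rank ∂_3 = (18 − 17) − 0 = 1, and there is no ∂_3, so H_2 ≅ Z.

H_0 = Z,  H_1 = Z^2,  H_2 = Z.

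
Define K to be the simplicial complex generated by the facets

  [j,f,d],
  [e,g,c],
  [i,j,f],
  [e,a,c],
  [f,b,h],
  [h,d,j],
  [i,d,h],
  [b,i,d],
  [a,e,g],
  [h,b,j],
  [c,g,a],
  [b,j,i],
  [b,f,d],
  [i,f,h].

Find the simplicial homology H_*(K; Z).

K has 10 vertices, 21 edges, 14 triangles.
rank ∂_0 = 0, rank ∂_1 = 8 ⇒ b_0 = 10 − 0 − 8 = 2; all invariant factors of ∂_1 are 1 so no torsion. So H_0 = Z^2.
rank ∂_1 = 8, rank ∂_2 = 13 ⇒ b_1 = 21 − 8 − 13 = 0; ∂_2 has invariant factor(s) [2] giving torsion. So H_1 = Z/2Z.
rank ∂_2 = 13, rank ∂_3 = 0 ⇒ b_2 = 14 − 13 − 0 = 1. So H_2 = Z.

H_0 = Z^2,  H_1 = Z/2Z,  H_2 = Z.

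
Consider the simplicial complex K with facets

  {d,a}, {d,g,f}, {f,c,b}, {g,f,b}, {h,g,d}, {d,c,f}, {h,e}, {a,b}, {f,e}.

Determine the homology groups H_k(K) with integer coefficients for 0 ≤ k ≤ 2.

H_0 ≅ Z,  H_1 ≅ Z^2,  H_2 = 0.

Order the vertices as a < b < c < d < e < f < g < h. Listing each simplex with vertices in this order, K has dimension 2 with simplices:

  0-simplices (8): a, b, c, d, e, f, g, h
  1-simplices (14): ab, ad, bc, bf, bg, cd, cf, df, dg, dh, ef, eh, fg, gh
  2-simplices (5): bcf, bfg, cdf, dfg, dgh

giving chain groups C_0 ≅ Z^8, C_1 ≅ Z^14, C_2 ≅ Z^5.

The boundary map ∂_1: C_1 → C_0 sends each edge [p,q] (with p < q) to q − p. For instance
  ∂eh = h − e.
The resulting 8×14 matrix has rank 7, and its Smith normal form has invariant factors (1,1,1,1,1,1,1).

∂_2: C_2 → C_1 acts by ∂[p,q,r] = [q,r] − [p,r] + [p,q]. For instance
  ∂bfg = fg − bg + bf,
  ∂dfg = fg − dg + df.
This gives a 14×5 integer matrix of rank 5; reducing to Smith normal form yields diagonal entries (1,1,1,1,1).

Computing H_k = (kernel of ∂_k) / (image of ∂_{k+1}):

  H_0: rank C_0 − rank ∂_1 = 8 − 7 = 1, and the invariant factors of ∂_1 are all 1, so H_0 = Z.
  H_1: rank ker ∂_1 − rank ∂_2 = (14 − 7) − 5 = 2, and the invariant factors of ∂_2 are all 1, so H_1 = Z^2.
  H_2: rank ker ∂_2 − rank ∂_3 = (5 − 5) − 0 = 0, and there is no ∂_3, so H_2 = 0.

As a check, the Euler characteristic is 8 − 14 + 5 = -1, which agrees with 1 − 2 + 0 = -1.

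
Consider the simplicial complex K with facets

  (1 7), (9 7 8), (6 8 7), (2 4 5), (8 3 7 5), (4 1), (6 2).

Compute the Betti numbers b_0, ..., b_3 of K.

We work with the vertex ordering 1 < 2 < 3 < 4 < 5 < 6 < 7 < 8 < 9. The simplices of K, each written with vertices in increasing order, are:

  0-simplices (9): [1], [2], [3], [4], [5], [6], [7], [8], [9]
  1-simplices (16): [1,4], [1,7], [2,4], [2,5], [2,6], [3,5], [3,7], [3,8], [4,5], [5,7], [5,8], [6,7], [6,8], [7,8], [7,9], [8,9]
  2-simplices (7): [2,4,5], [3,5,7], [3,5,8], [3,7,8], [5,7,8], [6,7,8], [7,8,9]
  3-simplices (1): [3,5,7,8]

so the chain groups are C_0 ≅ Z^9, C_1 ≅ Z^16, C_2 ≅ Z^7, C_3 ≅ Z^1.

Boundary ∂_1: C_1 → C_0 sends each edge [p,q] (with p < q) to q − p.
The resulting 9×16 matrix has rank 8, and its Smith normal form has invariant factors (1,1,1,1,1,1,1,1).

∂_2: C_2 → C_1 acts by ∂[p,q,r] = [q,r] − [p,r] + [p,q]. For instance
  ∂[3,5,7] = [5,7] − [3,7] + [3,5],
  ∂[2,4,5] = [4,5] − [2,5] + [2,4].
The resulting 16×7 matrix has rank 6, and its Smith normal form has invariant factors (1,1,1,1,1,1).

Boundary ∂_3: C_3 → C_2 sends each 3-simplex σ to the alternating sum Σ_i (−1)^i (σ with its i-th vertex removed). For instance
  ∂[3,5,7,8] = [5,7,8] − [3,7,8] + [3,5,8] − [3,5,7].
The resulting 7×1 matrix has rank 1, and its Smith normal form has invariant factors (1).

Computing H_k = (kernel of ∂_k) / (image of ∂_{k+1}):

  H_0: rank C_0 − rank ∂_1 = 9 − 8 = 1, and the invariant factors of ∂_1 are all 1, so H_0 = Z.
  H_1: rank ker ∂_1 − rank ∂_2 = (16 − 8) − 6 = 2, and the invariant factors of ∂_2 are all 1, so H_1 = Z^2.
  H_2: rank ker ∂_2 − rank ∂_3 = (7 − 6) − 1 = 0, and the invariant factors of ∂_3 are all 1, so H_2 = 0.
  H_3: rank ker ∂_3 − rank ∂_4 = (1 − 1) − 0 = 0, and there is no ∂_4, so H_3 = 0.

As a check, the Euler characteristic is 9 − 16 + 7 − 1 = -1, which agrees with 1 − 2 + 0 − 0 = -1.

Hence the Betti numbers are b_0 = 1, b_1 = 2, b_2 = 0, b_3 = 0.

b_0 = 1, b_1 = 2, b_2 = 0, b_3 = 0.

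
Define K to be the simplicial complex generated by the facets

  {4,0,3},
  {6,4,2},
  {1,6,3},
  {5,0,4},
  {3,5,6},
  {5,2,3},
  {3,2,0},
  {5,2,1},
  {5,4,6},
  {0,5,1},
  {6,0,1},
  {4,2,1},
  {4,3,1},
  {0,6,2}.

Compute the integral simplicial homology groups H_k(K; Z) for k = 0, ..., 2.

H_0 = Z,  H_1 = Z^2,  H_2 = Z.

Take the total order 0 < 1 < 2 < 3 < 4 < 5 < 6 on the vertex set. Then K (dimension 2) consists of the simplices:

  0-simplices (7): [0], [1], [2], [3], [4], [5], [6]
  1-simplices (21): [0,1], [0,2], [0,3], [0,4], [0,5], [0,6], [1,2], [1,3], [1,4], [1,5], [1,6], [2,3], [2,4], [2,5], [2,6], [3,4], [3,5], [3,6], [4,5], [4,6], [5,6]
  2-simplices (14): [0,1,5], [0,1,6], [0,2,3], [0,2,6], [0,3,4], [0,4,5], [1,2,4], [1,2,5], [1,3,4], [1,3,6], [2,3,5], [2,4,6], [3,5,6], [4,5,6]

Hence C_0 ≅ Z^7, C_1 ≅ Z^21, C_2 ≅ Z^14.

∂_1: C_1 → C_0 is given by ∂[p,q] = [q] − [p].
As a 7×21 matrix over Z this has rank 6, with invariant factors (1,1,1,1,1,1).

The boundary map ∂_2: C_2 → C_1 maps a triangle to the signed sum of its edges. For instance
  ∂[0,1,6] = [1,6] − [0,6] + [0,1],
  ∂[4,5,6] = [5,6] − [4,6] + [4,5].
The resulting 21×14 matrix has rank 13, and its Smith normal form has invariant factors (1,1,1,1,1,1,1,1,1,1,1,1,1).

Now H_k = ker ∂_k / im ∂_{k+1}, so:

  H_0: rank C_0 − rank ∂_1 = 7 − 6 = 1, and the invariant factors of ∂_1 are all 1, so H_0 = Z.
  H_1: rank ker ∂_1 − rank ∂_2 = (21 − 6) − 13 = 2, and the invariant factors of ∂_2 are all 1, so H_1 = Z^2.
  H_2: rank ker ∂_2 − rank ∂_3 = (14 − 13) − 0 = 1, and there is no ∂_3, so H_2 = Z.

(K is a triangulation of the torus T^2.)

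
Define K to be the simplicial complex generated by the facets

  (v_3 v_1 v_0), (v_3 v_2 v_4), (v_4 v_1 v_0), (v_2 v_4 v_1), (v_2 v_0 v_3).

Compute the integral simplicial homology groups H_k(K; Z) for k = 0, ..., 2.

H_0 = Z,  H_1 = Z,  H_2 = 0.

We work with the vertex ordering v_0 < v_1 < v_2 < v_3 < v_4. The simplices of K, each written with vertices in increasing order, are:

  0-simplices (5): [v_0], [v_1], [v_2], [v_3], [v_4]
  1-simplices (10): [v_0,v_1], [v_0,v_2], [v_0,v_3], [v_0,v_4], [v_1,v_2], [v_1,v_3], [v_1,v_4], [v_2,v_3], [v_2,v_4], [v_3,v_4]
  2-simplices (5): [v_0,v_1,v_3], [v_0,v_1,v_4], [v_0,v_2,v_3], [v_1,v_2,v_4], [v_2,v_3,v_4]

giving chain groups C_0 ≅ Z^5, C_1 ≅ Z^10, C_2 ≅ Z^5.

Boundary ∂_1: C_1 → C_0 maps an edge to its endpoints' difference, ∂[p,q] = q − p.
The 5×10 boundary matrix has rank 4 and Smith normal form diag(1,1,1,1).

Boundary ∂_2: C_2 → C_1 sends each 2-simplex [p,q,r] to [q,r] − [p,r] + [p,q]. For instance
  ∂[v_0,v_2,v_3] = [v_2,v_3] − [v_0,v_3] + [v_0,v_2],
  ∂[v_1,v_2,v_4] = [v_2,v_4] − [v_1,v_4] + [v_1,v_2].
This gives a 10×5 integer matrix of rank 5; reducing to Smith normal form yields diagonal entries (1,1,1,1,1).

Now H_k = ker ∂_k / im ∂_{k+1}, so:

  H_0: rank C_0 − rank ∂_1 = 5 − 4 = 1, and the invariant factors of ∂_1 are all 1, so H_0 ≅ Z.
  H_1: rank ker ∂_1 − rank ∂_2 = (10 − 4) − 5 = 1, and the invariant factors of ∂_2 are all 1, so H_1 ≅ Z.
  H_2: rank ker ∂_2 − rank ∂_3 = (5 − 5) − 0 = 0, and there is no ∂_3, so H_2 ≅ 0.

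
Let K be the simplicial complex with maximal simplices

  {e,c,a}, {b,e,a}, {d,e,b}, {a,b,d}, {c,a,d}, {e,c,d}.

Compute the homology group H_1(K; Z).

We work with the vertex ordering a < b < c < d < e. The simplices of K, each written with vertices in increasing order, are:

  0-simplices (5): a, b, c, d, e
  1-simplices (9): ab, ac, ad, ae, bd, be, cd, ce, de
  2-simplices (6): abd, abe, acd, ace, bde, cde

Hence C_0 ≅ Z^5, C_1 ≅ Z^9, C_2 ≅ Z^6.

∂_1: C_1 → C_0 maps an edge to its endpoints' difference, ∂[p,q] = q − p.
This gives a 5×9 integer matrix of rank 4; reducing to Smith normal form yields diagonal entries (1,1,1,1).

The boundary map ∂_2: C_2 → C_1 acts by ∂[p,q,r] = [q,r] − [p,r] + [p,q]. For instance
  ∂acd = cd − ad + ac,
  ∂ace = ce − ae + ac.
The 9×6 boundary matrix has rank 5 and Smith normal form diag(1,1,1,1,1).

Computing H_k = (kernel of ∂_k) / (image of ∂_{k+1}):

  H_1: rank ker ∂_1 − rank ∂_2 = (9 − 4) − 5 = 0, and the invariant factors of ∂_2 are all 1, so H_1 = 0.

(K is a triangulation of the 2-sphere S^2.)

H_1 = 0.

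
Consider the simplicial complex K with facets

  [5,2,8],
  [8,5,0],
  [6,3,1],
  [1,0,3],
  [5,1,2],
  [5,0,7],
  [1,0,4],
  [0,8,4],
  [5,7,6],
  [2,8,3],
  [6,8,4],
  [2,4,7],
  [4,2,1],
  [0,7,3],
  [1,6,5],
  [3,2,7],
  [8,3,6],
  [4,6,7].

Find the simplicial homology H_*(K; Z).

We work with the vertex ordering 0 < 1 < 2 < 3 < 4 < 5 < 6 < 7 < 8. The simplices of K, each written with vertices in increasing order, are:

  0-simplices (9): [0], [1], [2], [3], [4], [5], [6], [7], [8]
  1-simplices (27): (27 of them)
  2-simplices (18): [0,1,3], [0,1,4], [0,3,7], [0,4,8], [0,5,7], [0,5,8], [1,2,4], [1,2,5], [1,3,6], [1,5,6], [2,3,7], [2,3,8], [2,4,7], [2,5,8], [3,6,8], [4,6,7], [4,6,8], [5,6,7]

giving chain groups C_0 ≅ Z^9, C_1 ≅ Z^27, C_2 ≅ Z^18.

The boundary map ∂_1: C_1 → C_0 sends each edge [p,q] (with p < q) to q − p.
As a 9×27 matrix over Z this has rank 8, with invariant factors (1,1,1,1,1,1,1,1).

∂_2: C_2 → C_1 acts by ∂[p,q,r] = [q,r] − [p,r] + [p,q]. For instance
  ∂[1,2,5] = [2,5] − [1,5] + [1,2],
  ∂[4,6,8] = [6,8] − [4,8] + [4,6].
The 27×18 boundary matrix has rank 17 and Smith normal form diag(1,1,1,1,1,1,1,1,1,1,1,1,1,1,1,1,1).

Reading off H_k = ker ∂_k / im ∂_{k+1}:

  H_0: rank C_0 − rank ∂_1 = 9 − 8 = 1, and the invariant factors of ∂_1 are all 1, so H_0 = Z.
  H_1: rank ker ∂_1 − rank ∂_2 = (27 − 8) − 17 = 2, and the invariant factors of ∂_2 are all 1, so H_1 = Z^2.
  H_2: rank ker ∂_2 − rank ∂_3 = (18 − 17) − 0 = 1, and there is no ∂_3, so H_2 = Z.

H_0 ≅ Z,  H_1 ≅ Z^2,  H_2 ≅ Z.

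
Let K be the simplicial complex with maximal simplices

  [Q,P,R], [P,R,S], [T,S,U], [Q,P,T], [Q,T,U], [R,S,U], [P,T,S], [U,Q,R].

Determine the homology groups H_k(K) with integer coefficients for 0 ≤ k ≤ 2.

H_0 ≅ Z,  H_1 = 0,  H_2 ≅ Z.

K has 6 vertices, 12 edges, 8 triangles.
rank ∂_0 = 0, rank ∂_1 = 5 ⇒ b_0 = 6 − 0 − 5 = 1; all invariant factors of ∂_1 are 1 so no torsion. So H_0 ≅ Z.
rank ∂_1 = 5, rank ∂_2 = 7 ⇒ b_1 = 12 − 5 − 7 = 0; all invariant factors of ∂_2 are 1 so no torsion. So H_1 ≅ 0.
rank ∂_2 = 7, rank ∂_3 = 0 ⇒ b_2 = 8 − 7 − 0 = 1. So H_2 ≅ Z.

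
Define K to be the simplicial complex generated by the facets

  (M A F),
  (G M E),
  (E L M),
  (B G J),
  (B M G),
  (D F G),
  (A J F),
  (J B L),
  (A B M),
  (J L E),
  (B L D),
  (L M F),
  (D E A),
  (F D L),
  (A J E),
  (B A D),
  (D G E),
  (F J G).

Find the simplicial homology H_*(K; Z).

Order the vertices as A < B < D < E < F < G < J < L < M. Listing each simplex with vertices in this order, K has dimension 2 with simplices:

  0-simplices (9): A, B, D, E, F, G, J, L, M
  1-simplices (27): AB, AD, AE, AF, AJ, AM, BD, BG, BJ, BL, BM, DE, DF, DG, DL, EG, EJ, EL, EM, FG, FJ, FL, FM, GJ, GM, JL, LM
  2-simplices (18): ABD, ABM, ADE, AEJ, AFJ, AFM, BDL, BGJ, BGM, BJL, DEG, DFG, DFL, EGM, EJL, ELM, FGJ, FLM

giving chain groups C_0 ≅ Z^9, C_1 ≅ Z^27, C_2 ≅ Z^18.

∂_1: C_1 → C_0 sends each edge [p,q] (with p < q) to q − p. For instance
  ∂BL = L − B.
The resulting 9×27 matrix has rank 8, and its Smith normal form has invariant factors (1,1,1,1,1,1,1,1).

The boundary map ∂_2: C_2 → C_1 acts by ∂[p,q,r] = [q,r] − [p,r] + [p,q]. For instance
  ∂BGJ = GJ − BJ + BG,
  ∂BGM = GM − BM + BG.
The 27×18 boundary matrix has rank 17 and Smith normal form diag(1,1,1,1,1,1,1,1,1,1,1,1,1,1,1,1,1).

Computing H_k = (kernel of ∂_k) / (image of ∂_{k+1}):

  H_0: rank C_0 − rank ∂_1 = 9 − 8 = 1, and the invariant factors of ∂_1 are all 1, so H_0 = Z.
  H_1: rank ker ∂_1 − rank ∂_2 = (27 − 8) − 17 = 2, and the invariant factors of ∂_2 are all 1, so H_1 = Z^2.
  H_2: rank ker ∂_2 − rank ∂_3 = (18 − 17) − 0 = 1, and there is no ∂_3, so H_2 = Z.

H_0 ≅ Z,  H_1 ≅ Z^2,  H_2 ≅ Z.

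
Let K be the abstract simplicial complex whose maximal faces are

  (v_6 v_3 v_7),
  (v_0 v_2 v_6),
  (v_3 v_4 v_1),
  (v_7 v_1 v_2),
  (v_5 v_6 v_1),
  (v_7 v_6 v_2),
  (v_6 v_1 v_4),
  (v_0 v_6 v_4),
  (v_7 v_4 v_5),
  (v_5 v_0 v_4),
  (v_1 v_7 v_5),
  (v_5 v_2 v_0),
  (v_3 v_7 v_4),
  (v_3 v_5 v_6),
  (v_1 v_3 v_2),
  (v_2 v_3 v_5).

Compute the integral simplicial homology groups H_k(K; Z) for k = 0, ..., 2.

H_0 ≅ Z,  H_1 ≅ Z^2,  H_2 ≅ Z.

Take the total order v_0 < v_1 < v_2 < v_3 < v_4 < v_5 < v_6 < v_7 on the vertex set. Then K (dimension 2) consists of the simplices:

  0-simplices (8): [v_0], [v_1], [v_2], [v_3], [v_4], [v_5], [v_6], [v_7]
  1-simplices (24): (24 of them)
  2-simplices (16): (16 of them)

so the chain groups are C_0 ≅ Z^8, C_1 ≅ Z^24, C_2 ≅ Z^16.

Boundary ∂_1: C_1 → C_0 sends each edge [p,q] (with p < q) to q − p.
The 8×24 boundary matrix has rank 7 and Smith normal form diag(1,1,1,1,1,1,1).

The boundary map ∂_2: C_2 → C_1 acts by ∂[p,q,r] = [q,r] − [p,r] + [p,q]. For instance
  ∂[v_3,v_4,v_7] = [v_4,v_7] − [v_3,v_7] + [v_3,v_4],
  ∂[v_1,v_5,v_7] = [v_5,v_7] − [v_1,v_7] + [v_1,v_5].
This gives a 24×16 integer matrix of rank 15; reducing to Smith normal form yields diagonal entries (1,1,1,1,1,1,1,1,1,1,1,1,1,1,1).

Computing H_k = (kernel of ∂_k) / (image of ∂_{k+1}):

  H_0: rank C_0 − rank ∂_1 = 8 − 7 = 1, and the invariant factors of ∂_1 are all 1, so H_0 ≅ Z.
  H_1: rank ker ∂_1 − rank ∂_2 = (24 − 7) − 15 = 2, and the invariant factors of ∂_2 are all 1, so H_1 ≅ Z^2.
  H_2: rank ker ∂_2 − rank ∂_3 = (16 − 15) − 0 = 1, and there is no ∂_3, so H_2 ≅ Z.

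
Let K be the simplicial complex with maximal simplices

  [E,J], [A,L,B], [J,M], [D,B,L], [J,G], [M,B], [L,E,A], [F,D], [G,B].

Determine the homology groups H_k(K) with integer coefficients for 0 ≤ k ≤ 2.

Take the total order A < B < D < E < F < G < J < L < M on the vertex set. Then K (dimension 2) consists of the simplices:

  0-simplices (9): A, B, D, E, F, G, J, L, M
  1-simplices (13): AB, AE, AL, BD, BG, BL, BM, DF, DL, EJ, EL, GJ, JM
  2-simplices (3): ABL, AEL, BDL

giving chain groups C_0 ≅ Z^9, C_1 ≅ Z^13, C_2 ≅ Z^3.

The boundary map ∂_1: C_1 → C_0 maps an edge to its endpoints' difference, ∂[p,q] = q − p.
As a 9×13 matrix over Z this has rank 8, with invariant factors (1,1,1,1,1,1,1,1).

The boundary map ∂_2: C_2 → C_1 sends each 2-simplex [p,q,r] to [q,r] − [p,r] + [p,q]. For instance
  ∂BDL = DL − BL + BD,
  ∂AEL = EL − AL + AE.
The 13×3 boundary matrix has rank 3 and Smith normal form diag(1,1,1).

Now H_k = ker ∂_k / im ∂_{k+1}, so:

  H_0: rank C_0 − rank ∂_1 = 9 − 8 = 1, and the invariant factors of ∂_1 are all 1, so H_0 ≅ Z.
  H_1: rank ker ∂_1 − rank ∂_2 = (13 − 8) − 3 = 2, and the invariant factors of ∂_2 are all 1, so H_1 ≅ Z^2.
  H_2: rank ker ∂_2 − rank ∂_3 = (3 − 3) − 0 = 0, and there is no ∂_3, so H_2 ≅ 0.

H_0 ≅ Z,  H_1 ≅ Z^2,  H_2 = 0.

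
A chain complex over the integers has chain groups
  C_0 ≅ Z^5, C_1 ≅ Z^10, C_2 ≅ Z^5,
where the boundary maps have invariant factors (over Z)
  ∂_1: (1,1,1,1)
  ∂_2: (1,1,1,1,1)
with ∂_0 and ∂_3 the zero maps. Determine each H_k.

H_0 = Z,  H_1 = Z,  H_2 = 0.

H_0: b_0 = 5 − 0 − 4 = 1; torsion from ∂_1 factors > 1: none. So H_0 = Z.
H_1: b_1 = 10 − 4 − 5 = 1; torsion from ∂_2 factors > 1: none. So H_1 = Z.
H_2: b_2 = 5 − 5 − 0 = 0; torsion from ∂_3 factors > 1: none. So H_2 = 0.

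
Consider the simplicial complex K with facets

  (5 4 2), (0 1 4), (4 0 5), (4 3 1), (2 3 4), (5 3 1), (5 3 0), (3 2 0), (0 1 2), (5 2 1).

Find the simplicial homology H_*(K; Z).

We work with the vertex ordering 0 < 1 < 2 < 3 < 4 < 5. The simplices of K, each written with vertices in increasing order, are:

  0-simplices (6): [0], [1], [2], [3], [4], [5]
  1-simplices (15): [0,1], [0,2], [0,3], [0,4], [0,5], [1,2], [1,3], [1,4], [1,5], [2,3], [2,4], [2,5], [3,4], [3,5], [4,5]
  2-simplices (10): [0,1,2], [0,1,4], [0,2,3], [0,3,5], [0,4,5], [1,2,5], [1,3,4], [1,3,5], [2,3,4], [2,4,5]

Hence C_0 ≅ Z^6, C_1 ≅ Z^15, C_2 ≅ Z^10.

∂_1: C_1 → C_0 maps an edge to its endpoints' difference, ∂[p,q] = q − p.
This gives a 6×15 integer matrix of rank 5; reducing to Smith normal form yields diagonal entries (1,1,1,1,1).

∂_2: C_2 → C_1 maps a triangle to the signed sum of its edges. For instance
  ∂[0,1,4] = [1,4] − [0,4] + [0,1],
  ∂[1,3,4] = [3,4] − [1,4] + [1,3].
The resulting 15×10 matrix has rank 10, and its Smith normal form has invariant factors (1,1,1,1,1,1,1,1,1,2).

Now H_k = ker ∂_k / im ∂_{k+1}, so:

  H_0: rank C_0 − rank ∂_1 = 6 − 5 = 1, and the invariant factors of ∂_1 are all 1, so H_0 = Z.
  H_1: rank ker ∂_1 − rank ∂_2 = (15 − 5) − 10 = 0, and ∂_2 has invariant factor 2 > 1, so H_1 = Z/2.
  H_2: rank ker ∂_2 − rank ∂_3 = (10 − 10) − 0 = 0, and there is no ∂_3, so H_2 = 0.

(K is a triangulation of the real projective plane RP^2.)

H_0 ≅ Z,  H_1 ≅ Z/2,  H_2 = 0.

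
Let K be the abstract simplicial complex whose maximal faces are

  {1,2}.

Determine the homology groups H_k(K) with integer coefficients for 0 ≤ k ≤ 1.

H_0 = Z,  H_1 = 0.

We work with the vertex ordering 1 < 2. The simplices of K, each written with vertices in increasing order, are:

  0-simplices (2): [1], [2]
  1-simplices (1): [1,2]

giving chain groups C_0 ≅ Z^2, C_1 ≅ Z^1.

The boundary map ∂_1: C_1 → C_0 maps an edge to its endpoints' difference, ∂[p,q] = q − p. For instance
  ∂[1,2] = [2] − [1].
As a 2×1 matrix over Z this has rank 1, with invariant factors (1).

Now H_k = ker ∂_k / im ∂_{k+1}, so:

  H_0: rank C_0 − rank ∂_1 = 2 − 1 = 1, and the invariant factors of ∂_1 are all 1, so H_0 ≅ Z.
  H_1: rank ker ∂_1 − rank ∂_2 = (1 − 1) − 0 = 0, and there is no ∂_2, so H_1 ≅ 0.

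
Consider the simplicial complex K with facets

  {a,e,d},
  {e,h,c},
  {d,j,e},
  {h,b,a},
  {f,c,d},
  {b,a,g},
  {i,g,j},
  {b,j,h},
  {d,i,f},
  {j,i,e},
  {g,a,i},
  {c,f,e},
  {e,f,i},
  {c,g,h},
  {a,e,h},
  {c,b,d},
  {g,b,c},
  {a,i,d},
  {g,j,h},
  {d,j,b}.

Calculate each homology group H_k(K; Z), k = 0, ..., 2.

K has 10 vertices, 30 edges, 20 triangles.
rank ∂_0 = 0, rank ∂_1 = 9 ⇒ b_0 = 10 − 0 − 9 = 1; all invariant factors of ∂_1 are 1 so no torsion. So H_0 ≅ Z.
rank ∂_1 = 9, rank ∂_2 = 20 ⇒ b_1 = 30 − 9 − 20 = 1; ∂_2 has invariant factor(s) [2] giving torsion. So H_1 ≅ Z ⊕ Z/2Z.
rank ∂_2 = 20, rank ∂_3 = 0 ⇒ b_2 = 20 − 20 − 0 = 0. So H_2 ≅ 0.

H_0 ≅ Z,  H_1 ≅ Z ⊕ Z/2Z,  H_2 = 0.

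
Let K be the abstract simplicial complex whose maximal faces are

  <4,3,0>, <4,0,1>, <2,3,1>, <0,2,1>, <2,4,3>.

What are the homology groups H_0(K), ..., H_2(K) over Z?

H_0 = Z,  H_1 = Z,  H_2 = 0.

Order the vertices as 0 < 1 < 2 < 3 < 4. Listing each simplex with vertices in this order, K has dimension 2 with simplices:

  0-simplices (5): [0], [1], [2], [3], [4]
  1-simplices (10): [0,1], [0,2], [0,3], [0,4], [1,2], [1,3], [1,4], [2,3], [2,4], [3,4]
  2-simplices (5): [0,1,2], [0,1,4], [0,3,4], [1,2,3], [2,3,4]

Hence C_0 ≅ Z^5, C_1 ≅ Z^10, C_2 ≅ Z^5.

The boundary map ∂_1: C_1 → C_0 maps an edge to its endpoints' difference, ∂[p,q] = q − p.
As a 5×10 matrix over Z this has rank 4, with invariant factors (1,1,1,1).

The boundary map ∂_2: C_2 → C_1 acts by ∂[p,q,r] = [q,r] − [p,r] + [p,q]. For instance
  ∂[1,2,3] = [2,3] − [1,3] + [1,2],
  ∂[0,3,4] = [3,4] − [0,4] + [0,3].
The 10×5 boundary matrix has rank 5 and Smith normal form diag(1,1,1,1,1).

From H_k ≅ ker(∂_k) / im(∂_{k+1}) we obtain:

  H_0: rank C_0 − rank ∂_1 = 5 − 4 = 1, and the invariant factors of ∂_1 are all 1, so H_0 ≅ Z.
  H_1: rank ker ∂_1 − rank ∂_2 = (10 − 4) − 5 = 1, and the invariant factors of ∂_2 are all 1, so H_1 ≅ Z.
  H_2: rank ker ∂_2 − rank ∂_3 = (5 − 5) − 0 = 0, and there is no ∂_3, so H_2 ≅ 0.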